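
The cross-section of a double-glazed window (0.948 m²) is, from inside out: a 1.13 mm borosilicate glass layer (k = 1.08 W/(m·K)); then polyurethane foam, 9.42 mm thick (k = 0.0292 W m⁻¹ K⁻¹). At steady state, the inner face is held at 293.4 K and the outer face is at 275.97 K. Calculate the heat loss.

Series thermal resistances, inner to outer:
  R_borosilicate glass = L/(kA) = 0.00113/(1.08·0.948) = 0.001104 K/W
  R_polyurethane foam = L/(kA) = 0.00942/(0.0292·0.948) = 0.3403 K/W
ΣR = 0.001104 + 0.3403 = 0.3414 K/W
Q = ΔT/ΣR = (293.4 K − 275.97 K)/0.3414 = 51.1 W

Q = 51.1 W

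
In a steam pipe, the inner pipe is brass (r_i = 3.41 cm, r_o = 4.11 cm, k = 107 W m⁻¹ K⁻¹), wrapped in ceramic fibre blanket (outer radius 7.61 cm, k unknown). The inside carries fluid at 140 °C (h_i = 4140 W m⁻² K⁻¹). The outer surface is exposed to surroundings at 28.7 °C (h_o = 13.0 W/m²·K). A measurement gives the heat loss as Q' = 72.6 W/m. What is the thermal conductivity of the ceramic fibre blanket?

ΣR = ΔT/Q' = |140 − 28.7|/72.6 = 1.533 m·K/W
Known resistances:
  R'_conv,in = 1/(2πr h) = 1/(2π·0.0341·4140) = 0.001127 m·K/W
  R'_brass = ln(0.0411/0.0341)/(2πk) = 0.1867/(2π·107) = 2.777×10^-4 m·K/W
  R'_conv,out = 1/(2πr h) = 1/(2π·0.0761·13.0) = 0.1609 m·K/W
R_ceramic fibre blanket = ΣR − ΣR_known = 1.533 − 0.1623 = 1.371 m·K/W
ln(r₂/r₁)/(2πk) = 1.371 ⇒ k = 0.6160/(2π·1.371) = 0.0715 W/m·K

k = 0.0715 W/m·K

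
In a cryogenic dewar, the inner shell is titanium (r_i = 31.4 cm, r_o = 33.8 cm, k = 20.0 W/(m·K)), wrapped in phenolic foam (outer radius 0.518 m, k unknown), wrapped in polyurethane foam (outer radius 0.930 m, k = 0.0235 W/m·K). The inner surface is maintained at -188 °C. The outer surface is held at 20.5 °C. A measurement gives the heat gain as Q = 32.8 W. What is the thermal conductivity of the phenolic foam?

ΣR = ΔT/Q = |-188 − 20.5|/32.8 = 6.357 K/W
Known resistances:
  R_titanium = (1/0.314 − 1/0.338)/(4πk) = 0.2261/(4π·20.0) = 8.998×10^-4 K/W
  R_polyurethane foam = (1/0.518 − 1/0.930)/(4πk) = 0.8552/(4π·0.0235) = 2.896 K/W
R_phenolic foam = ΣR − ΣR_known = 6.357 − 2.897 = 3.460 K/W
(1/r₁−1/r₂)/(4πk) = 3.460 ⇒ k = 1.028/(4π·3.460) = 0.0236 W/m·K

k = 0.0236 W/m·K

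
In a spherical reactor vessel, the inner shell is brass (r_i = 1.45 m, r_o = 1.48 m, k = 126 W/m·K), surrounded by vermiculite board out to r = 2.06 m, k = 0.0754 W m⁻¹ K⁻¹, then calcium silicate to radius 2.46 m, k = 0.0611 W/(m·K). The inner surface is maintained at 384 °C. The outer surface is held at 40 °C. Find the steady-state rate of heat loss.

Treat each layer as a resistance in series:
  R_brass = (1/1.45 − 1/1.48)/(4πk) = 0.01398/(4π·126) = 8.829×10^-6 K/W
  R_vermiculite board = (1/1.48 − 1/2.06)/(4πk) = 0.1902/(4π·0.0754) = 0.2008 K/W
  R_calcium silicate = (1/2.06 − 1/2.46)/(4πk) = 0.07893/(4π·0.0611) = 0.1028 K/W
ΣR = 8.829×10^-6 + 0.2008 + 0.1028 = 0.3036 K/W
Q = ΔT/ΣR = (384 °C − 40 °C)/0.3036 = 1130 W

Q = 1130 W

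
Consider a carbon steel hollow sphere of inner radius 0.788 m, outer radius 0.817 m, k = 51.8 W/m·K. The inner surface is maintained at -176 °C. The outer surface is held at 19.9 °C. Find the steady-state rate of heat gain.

Q = 2830 kW

Q = 4πk·ΔT/(1/r₁ − 1/r₂) = 4π × 51.8 × 195.9 / (1/0.788 − 1/0.817) = 2.83×10^6 W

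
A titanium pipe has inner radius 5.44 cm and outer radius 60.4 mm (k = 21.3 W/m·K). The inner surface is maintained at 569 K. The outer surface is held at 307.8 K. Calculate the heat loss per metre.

Q' = 334 kW/m

Q' = 2πk·ΔT/ln(r₂/r₁) = 2π × 21.3 × 261.2 / ln(0.0604/0.0544) = 3.34×10^5 W/m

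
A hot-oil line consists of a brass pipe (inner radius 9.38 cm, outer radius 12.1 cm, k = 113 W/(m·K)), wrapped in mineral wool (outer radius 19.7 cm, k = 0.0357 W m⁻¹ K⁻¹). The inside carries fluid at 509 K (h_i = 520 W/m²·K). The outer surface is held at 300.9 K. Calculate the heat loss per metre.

Treat each layer as a resistance in series:
  R'_conv,in = 1/(2πr h) = 1/(2π·0.0938·520) = 0.003263 m·K/W
  R'_brass = ln(0.121/0.0938)/(2πk) = 0.2546/(2π·113) = 3.586×10^-4 m·K/W
  R'_mineral wool = ln(0.197/0.121)/(2πk) = 0.4874/(2π·0.0357) = 2.173 m·K/W
ΣR = 0.003263 + 3.586×10^-4 + 2.173 = 2.177 m·K/W
Q' = ΔT/ΣR = (509 K − 300.9 K)/2.177 = 95.6 W/m

Q' = 95.6 W/m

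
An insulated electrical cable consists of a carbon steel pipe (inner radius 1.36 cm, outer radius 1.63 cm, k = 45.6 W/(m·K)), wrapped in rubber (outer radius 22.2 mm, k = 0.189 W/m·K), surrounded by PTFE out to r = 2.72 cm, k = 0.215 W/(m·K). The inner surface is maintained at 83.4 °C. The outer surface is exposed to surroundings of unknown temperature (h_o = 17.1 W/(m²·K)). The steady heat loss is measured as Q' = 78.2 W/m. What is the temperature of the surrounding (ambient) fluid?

T_out = 24.5 °C

Series resistances:
  R'_carbon steel = ln(0.0163/0.0136)/(2πk) = 0.1811/(2π·45.6) = 6.321×10^-4 m·K/W
  R'_rubber = ln(0.0222/0.0163)/(2πk) = 0.3089/(2π·0.189) = 0.2601 m·K/W
  R'_PTFE = ln(0.0272/0.0222)/(2πk) = 0.2031/(2π·0.215) = 0.1504 m·K/W
  R'_conv,out = 1/(2πr h) = 1/(2π·0.0272·17.1) = 0.3422 m·K/W
ΣR = 0.7533 m·K/W
ΔT = Q'·ΣR = 78.2 × 0.7533 = 58.91 K
Heat flows outward, so T_out = T_in − ΔT = 83.4 − 58.91 = 24.5 °C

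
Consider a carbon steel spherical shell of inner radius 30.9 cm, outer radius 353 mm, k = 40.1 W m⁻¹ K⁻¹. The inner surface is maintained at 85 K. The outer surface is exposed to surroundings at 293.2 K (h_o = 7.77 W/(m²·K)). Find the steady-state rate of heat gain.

Series thermal resistances, inner to outer:
  R_carbon steel = (1/0.309 − 1/0.353)/(4πk) = 0.4034/(4π·40.1) = 8.005×10^-4 K/W
  R_conv,out = 1/(4πr²h) = 1/(4π·0.353²·7.77) = 0.08219 K/W
ΣR = 8.005×10^-4 + 0.08219 = 0.08299 K/W
Q = ΔT/ΣR = (85 K − 293.2 K)/0.08299 = -2510 W
(Negative Q ⇒ heat flows inward; heat gain = 2510 W.)

Q = 2.51 kW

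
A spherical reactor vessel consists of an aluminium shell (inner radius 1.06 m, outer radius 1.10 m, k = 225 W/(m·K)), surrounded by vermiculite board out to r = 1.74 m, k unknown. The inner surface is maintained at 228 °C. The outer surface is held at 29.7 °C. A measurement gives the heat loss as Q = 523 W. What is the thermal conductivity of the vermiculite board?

ΣR = ΔT/Q = |228 − 29.7|/523 = 0.3792 K/W
Known resistances:
  R_aluminium = (1/1.06 − 1/1.10)/(4πk) = 0.03431/(4π·225) = 1.213×10^-5 K/W
R_vermiculite board = ΣR − ΣR_known = 0.3792 − 1.213×10^-5 = 0.3792 K/W
(1/r₁−1/r₂)/(4πk) = 0.3792 ⇒ k = 0.3344/(4π·0.3792) = 0.0702 W/m·K

k = 0.0702 W/m·K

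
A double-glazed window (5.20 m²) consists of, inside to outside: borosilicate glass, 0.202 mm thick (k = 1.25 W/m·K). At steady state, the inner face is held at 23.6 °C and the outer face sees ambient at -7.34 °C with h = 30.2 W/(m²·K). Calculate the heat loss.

Q = 4.84 kW

Resistance network (inner→outer):
  R_borosilicate glass = L/(kA) = 2.02×10^-4/(1.25·5.20) = 3.108×10^-5 K/W
  R_conv,out = 1/(hA) = 1/(30.2·5.20) = 0.006368 K/W
ΣR = 3.108×10^-5 + 0.006368 = 0.006399 K/W
Q = ΔT/ΣR = (23.6 °C − -7.34 °C)/0.006399 = 4840 W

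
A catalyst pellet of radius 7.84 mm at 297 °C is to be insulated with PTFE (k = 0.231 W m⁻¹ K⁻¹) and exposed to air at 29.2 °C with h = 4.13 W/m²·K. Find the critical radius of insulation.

For a sphere, r_cr = 2k_ins/h = 2·0.231/4.13 = 0.112 m = 11.2 cm

r_cr = 11.2 cm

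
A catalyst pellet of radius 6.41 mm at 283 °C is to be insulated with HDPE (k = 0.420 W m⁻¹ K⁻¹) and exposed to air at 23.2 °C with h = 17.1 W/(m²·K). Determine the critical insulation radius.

For a sphere, r_cr = 2k_ins/h = 2·0.420/17.1 = 0.0491 m = 4.91 cm

r_cr = 4.91 cm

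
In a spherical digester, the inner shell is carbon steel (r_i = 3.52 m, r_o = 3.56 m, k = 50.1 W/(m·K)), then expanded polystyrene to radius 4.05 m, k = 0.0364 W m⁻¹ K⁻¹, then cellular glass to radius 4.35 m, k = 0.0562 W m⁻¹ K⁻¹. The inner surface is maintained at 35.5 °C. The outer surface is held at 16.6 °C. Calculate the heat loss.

Resistance network (inner→outer):
  R_carbon steel = (1/3.52 − 1/3.56)/(4πk) = 0.003192/(4π·50.1) = 5.070×10^-6 K/W
  R_expanded polystyrene = (1/3.56 − 1/4.05)/(4πk) = 0.03399/(4π·0.0364) = 0.07430 K/W
  R_cellular glass = (1/4.05 − 1/4.35)/(4πk) = 0.01703/(4π·0.0562) = 0.02411 K/W
ΣR = 5.070×10^-6 + 0.07430 + 0.02411 = 0.09842 K/W
Q = ΔT/ΣR = (35.5 °C − 16.6 °C)/0.09842 = 192 W

Q = 192 W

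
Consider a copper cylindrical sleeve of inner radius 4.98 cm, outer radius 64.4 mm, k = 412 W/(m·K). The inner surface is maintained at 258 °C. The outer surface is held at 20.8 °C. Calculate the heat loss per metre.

Q' = 2390 kW/m

Q' = 2πk·ΔT/ln(r₂/r₁) = 2π × 412 × 237.2 / ln(0.0644/0.0498) = 2.39×10^6 W/m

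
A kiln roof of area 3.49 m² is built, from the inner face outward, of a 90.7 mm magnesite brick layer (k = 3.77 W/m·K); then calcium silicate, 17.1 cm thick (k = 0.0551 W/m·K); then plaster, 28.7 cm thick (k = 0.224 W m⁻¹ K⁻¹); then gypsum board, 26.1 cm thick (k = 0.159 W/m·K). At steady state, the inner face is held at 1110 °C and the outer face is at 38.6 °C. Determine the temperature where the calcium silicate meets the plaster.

Resistance network (inner→outer):
  R_magnesite brick = L/(kA) = 0.0907/(3.77·3.49) = 0.006894 K/W
  R_calcium silicate = L/(kA) = 0.171/(0.0551·3.49) = 0.8892 K/W
  R_plaster = L/(kA) = 0.287/(0.224·3.49) = 0.3671 K/W
  R_gypsum board = L/(kA) = 0.261/(0.159·3.49) = 0.4703 K/W
ΣR = 0.006894 + 0.8892 + 0.3671 + 0.4703 = 1.733 K/W
Q = ΔT/ΣR = (1110 °C − 38.6 °C)/1.733 = 618.2 W
From the inner boundary to the calcium silicate/plaster interface, ΣR_partial = 0.8961 K/W.
T_interface = T_in − Q·ΣR_partial = 1110 °C − (618.2)(0.8961) = 556 °C

T = 556 °C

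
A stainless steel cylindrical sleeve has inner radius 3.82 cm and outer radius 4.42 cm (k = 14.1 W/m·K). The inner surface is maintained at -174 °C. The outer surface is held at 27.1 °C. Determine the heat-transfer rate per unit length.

Q' = 2πk·ΔT/ln(r₂/r₁) = 2π × 14.1 × 201.1 / ln(0.0442/0.0382) = 1.22×10^5 W/m

Q' = 122 kW/m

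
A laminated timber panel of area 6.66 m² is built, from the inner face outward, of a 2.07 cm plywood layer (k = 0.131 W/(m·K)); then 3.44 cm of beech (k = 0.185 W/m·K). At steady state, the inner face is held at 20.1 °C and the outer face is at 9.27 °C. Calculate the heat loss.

Q = 210 W

Series thermal resistances, inner to outer:
  R_plywood = L/(kA) = 0.0207/(0.131·6.66) = 0.02373 K/W
  R_beech = L/(kA) = 0.0344/(0.185·6.66) = 0.02792 K/W
ΣR = 0.02373 + 0.02792 = 0.05165 K/W
Q = ΔT/ΣR = (20.1 °C − 9.27 °C)/0.05165 = 210 W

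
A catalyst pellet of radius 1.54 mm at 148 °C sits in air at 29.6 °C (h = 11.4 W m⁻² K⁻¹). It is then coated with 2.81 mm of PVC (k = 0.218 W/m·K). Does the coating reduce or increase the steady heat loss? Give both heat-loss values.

Critical radius for a sphere: r_cr = 2k/h = 0.0382 m = 3.82 cm.
Outer radius after coating: r₂ = 0.00154 + 0.00281 = 0.00435 m.
Since r₁ < r_cr and r₂ ≤ r_cr, the coating moves toward the maximum at r_cr — heat loss rises.
Bare: R = 1/(4πr₁²h) = 2943 K/W; Q = 118.4/2943 = 0.0402 W.
Coated: R = R_cond + R_conv = 522.0 K/W; Q = 118.4/522.0 = 0.227 W.

increases: 0.0402 → 0.227 W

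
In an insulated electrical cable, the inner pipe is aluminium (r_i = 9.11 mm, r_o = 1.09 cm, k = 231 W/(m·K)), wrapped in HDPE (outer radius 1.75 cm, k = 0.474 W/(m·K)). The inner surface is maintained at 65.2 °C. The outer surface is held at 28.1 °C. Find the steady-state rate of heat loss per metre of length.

Resistance network (inner→outer):
  R'_aluminium = ln(0.0109/0.00911)/(2πk) = 0.1794/(2π·231) = 1.236×10^-4 m·K/W
  R'_HDPE = ln(0.0175/0.0109)/(2πk) = 0.4734/(2π·0.474) = 0.1590 m·K/W
ΣR = 1.236×10^-4 + 0.1590 = 0.1591 m·K/W
Q' = ΔT/ΣR = (65.2 °C − 28.1 °C)/0.1591 = 233 W/m

Q' = 233 W/m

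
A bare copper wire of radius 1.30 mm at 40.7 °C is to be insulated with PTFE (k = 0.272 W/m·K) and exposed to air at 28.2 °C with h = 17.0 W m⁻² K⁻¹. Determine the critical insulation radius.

For a cylinder, r_cr = k_ins/h = 0.272/17.0 = 0.0160 m = 1.60 cm

r_cr = 1.60 cm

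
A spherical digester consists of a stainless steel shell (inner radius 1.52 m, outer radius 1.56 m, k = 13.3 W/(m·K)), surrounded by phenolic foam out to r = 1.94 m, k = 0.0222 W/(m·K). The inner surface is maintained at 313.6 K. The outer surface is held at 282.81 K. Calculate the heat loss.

Resistance network (inner→outer):
  R_stainless steel = (1/1.52 − 1/1.56)/(4πk) = 0.01687/(4π·13.3) = 1.009×10^-4 K/W
  R_phenolic foam = (1/1.56 − 1/1.94)/(4πk) = 0.1256/(4π·0.0222) = 0.4501 K/W
ΣR = 1.009×10^-4 + 0.4501 = 0.4502 K/W
Q = ΔT/ΣR = (313.6 K − 282.81 K)/0.4502 = 68.4 W

Q = 68.4 W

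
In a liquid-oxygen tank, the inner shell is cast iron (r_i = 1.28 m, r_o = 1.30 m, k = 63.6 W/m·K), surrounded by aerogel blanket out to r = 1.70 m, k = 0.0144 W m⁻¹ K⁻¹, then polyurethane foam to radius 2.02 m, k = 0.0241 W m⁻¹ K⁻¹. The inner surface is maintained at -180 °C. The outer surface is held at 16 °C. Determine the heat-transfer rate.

Q = 150 W

Series thermal resistances, inner to outer:
  R_cast iron = (1/1.28 − 1/1.30)/(4πk) = 0.01202/(4π·63.6) = 1.504×10^-5 K/W
  R_aerogel blanket = (1/1.30 − 1/1.70)/(4πk) = 0.1810/(4π·0.0144) = 1.000 K/W
  R_polyurethane foam = (1/1.70 − 1/2.02)/(4πk) = 0.09319/(4π·0.0241) = 0.3077 K/W
ΣR = 1.504×10^-5 + 1.000 + 0.3077 = 1.308 K/W
Q = ΔT/ΣR = (-180 °C − 16 °C)/1.308 = -150 W
(Negative Q ⇒ heat flows inward; heat gain = 150 W.)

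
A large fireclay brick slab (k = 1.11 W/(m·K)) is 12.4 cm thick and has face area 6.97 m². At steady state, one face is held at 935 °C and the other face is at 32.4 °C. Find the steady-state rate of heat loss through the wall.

Q = kA·ΔT/L = 1.11 × 6.97 × |935 °C − 32.4 °C| / 0.124 = 56300 W

Q = 56.3 kW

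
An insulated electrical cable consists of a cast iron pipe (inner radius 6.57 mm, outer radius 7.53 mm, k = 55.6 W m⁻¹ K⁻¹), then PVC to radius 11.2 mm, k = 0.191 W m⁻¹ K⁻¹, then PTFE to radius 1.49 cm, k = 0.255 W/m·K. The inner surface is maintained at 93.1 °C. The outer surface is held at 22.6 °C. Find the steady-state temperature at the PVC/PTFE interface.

Resistance network (inner→outer):
  R'_cast iron = ln(0.00753/0.00657)/(2πk) = 0.1364/(2π·55.6) = 3.904×10^-4 m·K/W
  R'_PVC = ln(0.0112/0.00753)/(2πk) = 0.3970/(2π·0.191) = 0.3308 m·K/W
  R'_PTFE = ln(0.0149/0.0112)/(2πk) = 0.2854/(2π·0.255) = 0.1782 m·K/W
ΣR = 3.904×10^-4 + 0.3308 + 0.1782 = 0.5094 m·K/W
Q' = ΔT/ΣR = (93.1 °C − 22.6 °C)/0.5094 = 138.4 W/m
From the inner boundary to the PVC/PTFE interface, ΣR_partial = 0.3312 m·K/W.
T_interface = T_in − Q'·ΣR_partial = 93.1 °C − (138.4)(0.3312) = 47.3 °C

T = 47.3 °C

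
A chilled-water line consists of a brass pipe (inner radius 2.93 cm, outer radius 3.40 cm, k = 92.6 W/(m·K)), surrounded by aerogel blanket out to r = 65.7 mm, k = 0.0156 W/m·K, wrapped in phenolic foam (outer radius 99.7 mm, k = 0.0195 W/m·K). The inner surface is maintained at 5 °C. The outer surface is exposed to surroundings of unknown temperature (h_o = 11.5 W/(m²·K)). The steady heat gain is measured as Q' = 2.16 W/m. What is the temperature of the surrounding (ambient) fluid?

Series resistances:
  R'_brass = ln(0.0340/0.0293)/(2πk) = 0.1488/(2π·92.6) = 2.557×10^-4 m·K/W
  R'_aerogel blanket = ln(0.0657/0.0340)/(2πk) = 0.6587/(2π·0.0156) = 6.721 m·K/W
  R'_phenolic foam = ln(0.0997/0.0657)/(2πk) = 0.4171/(2π·0.0195) = 3.404 m·K/W
  R'_conv,out = 1/(2πr h) = 1/(2π·0.0997·11.5) = 0.1388 m·K/W
ΣR = 10.26 m·K/W
ΔT = Q'·ΣR = 2.16 × 10.26 = 22.16 K
Heat flows inward, so T_out = T_in + ΔT = 5 + 22.16 = 27.2 °C

T_out = 27.2 °C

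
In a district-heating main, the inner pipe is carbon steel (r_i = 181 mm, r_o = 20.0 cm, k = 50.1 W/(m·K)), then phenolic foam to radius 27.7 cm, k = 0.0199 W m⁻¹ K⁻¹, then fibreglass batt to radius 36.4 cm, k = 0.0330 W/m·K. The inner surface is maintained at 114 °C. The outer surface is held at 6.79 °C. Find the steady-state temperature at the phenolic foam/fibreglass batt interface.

Resistance network (inner→outer):
  R'_carbon steel = ln(0.200/0.181)/(2πk) = 0.09982/(2π·50.1) = 3.171×10^-4 m·K/W
  R'_phenolic foam = ln(0.277/0.200)/(2πk) = 0.3257/(2π·0.0199) = 2.605 m·K/W
  R'_fibreglass batt = ln(0.364/0.277)/(2πk) = 0.2731/(2π·0.0330) = 1.317 m·K/W
ΣR = 3.171×10^-4 + 2.605 + 1.317 = 3.922 m·K/W
Q' = ΔT/ΣR = (114 °C − 6.79 °C)/3.922 = 27.34 W/m
From the inner boundary to the phenolic foam/fibreglass batt interface, ΣR_partial = 2.605 m·K/W.
T_interface = T_in − Q'·ΣR_partial = 114 °C − (27.34)(2.605) = 42.8 °C

T = 42.8 °C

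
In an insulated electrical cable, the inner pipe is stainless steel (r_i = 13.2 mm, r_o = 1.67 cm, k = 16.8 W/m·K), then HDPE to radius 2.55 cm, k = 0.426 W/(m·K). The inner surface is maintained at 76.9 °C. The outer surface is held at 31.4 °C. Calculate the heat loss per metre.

Q' = 284 W/m

Resistance network (inner→outer):
  R'_stainless steel = ln(0.0167/0.0132)/(2πk) = 0.2352/(2π·16.8) = 0.002228 m·K/W
  R'_HDPE = ln(0.0255/0.0167)/(2πk) = 0.4233/(2π·0.426) = 0.1581 m·K/W
ΣR = 0.002228 + 0.1581 = 0.1603 m·K/W
Q' = ΔT/ΣR = (76.9 °C − 31.4 °C)/0.1603 = 284 W/m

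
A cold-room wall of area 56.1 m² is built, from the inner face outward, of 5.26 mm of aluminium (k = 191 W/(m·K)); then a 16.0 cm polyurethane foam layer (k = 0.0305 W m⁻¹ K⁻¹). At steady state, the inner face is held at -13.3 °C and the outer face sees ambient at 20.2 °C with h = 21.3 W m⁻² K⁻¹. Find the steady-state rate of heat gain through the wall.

Q = 355 W

Treat each layer as a resistance in series:
  R_aluminium = L/(kA) = 0.00526/(191·56.1) = 4.909×10^-7 K/W
  R_polyurethane foam = L/(kA) = 0.160/(0.0305·56.1) = 0.09351 K/W
  R_conv,out = 1/(hA) = 1/(21.3·56.1) = 8.369×10^-4 K/W
ΣR = 4.909×10^-7 + 0.09351 + 8.369×10^-4 = 0.09435 K/W
Q = ΔT/ΣR = (-13.3 °C − 20.2 °C)/0.09435 = -355 W
(Negative Q ⇒ heat flows inward; heat gain = 355 W.)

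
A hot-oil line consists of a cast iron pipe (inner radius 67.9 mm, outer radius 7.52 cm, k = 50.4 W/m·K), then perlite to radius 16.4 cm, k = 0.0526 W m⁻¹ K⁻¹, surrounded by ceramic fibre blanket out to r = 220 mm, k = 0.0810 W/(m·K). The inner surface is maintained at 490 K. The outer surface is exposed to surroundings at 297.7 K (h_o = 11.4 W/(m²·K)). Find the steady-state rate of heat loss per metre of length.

Treat each layer as a resistance in series:
  R'_cast iron = ln(0.0752/0.0679)/(2πk) = 0.1021/(2π·50.4) = 3.225×10^-4 m·K/W
  R'_perlite = ln(0.164/0.0752)/(2πk) = 0.7797/(2π·0.0526) = 2.359 m·K/W
  R'_ceramic fibre blanket = ln(0.220/0.164)/(2πk) = 0.2938/(2π·0.0810) = 0.5772 m·K/W
  R'_conv,out = 1/(2πr h) = 1/(2π·0.220·11.4) = 0.06346 m·K/W
ΣR = 3.225×10^-4 + 2.359 + 0.5772 + 0.06346 = 3.000 m·K/W
Q' = ΔT/ΣR = (490 K − 297.7 K)/3.000 = 64.1 W/m

Q' = 64.1 W/m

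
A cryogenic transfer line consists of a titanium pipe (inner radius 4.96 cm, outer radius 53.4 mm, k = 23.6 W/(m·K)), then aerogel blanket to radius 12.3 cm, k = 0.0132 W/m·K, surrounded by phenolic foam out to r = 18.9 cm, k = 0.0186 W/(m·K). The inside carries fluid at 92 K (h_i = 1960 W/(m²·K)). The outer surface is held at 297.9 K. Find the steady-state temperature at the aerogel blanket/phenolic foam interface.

T = 242.8 K

Resistance network (inner→outer):
  R'_conv,in = 1/(2πr h) = 1/(2π·0.0496·1960) = 0.001637 m·K/W
  R'_titanium = ln(0.0534/0.0496)/(2πk) = 0.07382/(2π·23.6) = 4.978×10^-4 m·K/W
  R'_aerogel blanket = ln(0.123/0.0534)/(2πk) = 0.8344/(2π·0.0132) = 10.06 m·K/W
  R'_phenolic foam = ln(0.189/0.123)/(2πk) = 0.4296/(2π·0.0186) = 3.676 m·K/W
ΣR = 0.001637 + 4.978×10^-4 + 10.06 + 3.676 = 13.74 m·K/W
Q' = ΔT/ΣR = (92 K − 297.9 K)/13.74 = -14.99 W/m
From the inner boundary to the aerogel blanket/phenolic foam interface, ΣR_partial = 10.06 m·K/W.
T_interface = T_in − Q'·ΣR_partial = 92 K − (-14.99)(10.06) = 242.8 K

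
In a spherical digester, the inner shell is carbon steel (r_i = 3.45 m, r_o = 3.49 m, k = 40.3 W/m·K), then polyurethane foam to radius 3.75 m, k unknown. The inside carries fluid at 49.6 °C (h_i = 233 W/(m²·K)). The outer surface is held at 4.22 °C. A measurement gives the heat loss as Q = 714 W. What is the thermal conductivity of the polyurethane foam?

k = 0.0249 W/m·K

ΣR = ΔT/Q = |49.6 − 4.22|/714 = 0.06356 K/W
Known resistances:
  R_conv,in = 1/(4πr²h) = 1/(4π·3.45²·233) = 2.869×10^-5 K/W
  R_carbon steel = (1/3.45 − 1/3.49)/(4πk) = 0.003322/(4π·40.3) = 6.560×10^-6 K/W
R_polyurethane foam = ΣR − ΣR_known = 0.06356 − 3.525×10^-5 = 0.06352 K/W
(1/r₁−1/r₂)/(4πk) = 0.06352 ⇒ k = 0.01987/(4π·0.06352) = 0.0249 W/m·K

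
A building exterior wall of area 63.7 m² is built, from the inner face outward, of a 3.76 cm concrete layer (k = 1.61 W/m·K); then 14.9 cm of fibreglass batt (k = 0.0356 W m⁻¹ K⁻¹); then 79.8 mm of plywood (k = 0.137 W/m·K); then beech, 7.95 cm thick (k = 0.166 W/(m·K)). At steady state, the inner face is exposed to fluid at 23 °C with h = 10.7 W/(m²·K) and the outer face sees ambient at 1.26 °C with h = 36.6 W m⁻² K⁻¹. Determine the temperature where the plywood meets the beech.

T = 3.30 °C

Resistance network (inner→outer):
  R_conv,in = 1/(hA) = 1/(10.7·63.7) = 0.001467 K/W
  R_concrete = L/(kA) = 0.0376/(1.61·63.7) = 3.666×10^-4 K/W
  R_fibreglass batt = L/(kA) = 0.149/(0.0356·63.7) = 0.06570 K/W
  R_plywood = L/(kA) = 0.0798/(0.137·63.7) = 0.009144 K/W
  R_beech = L/(kA) = 0.0795/(0.166·63.7) = 0.007518 K/W
  R_conv,out = 1/(hA) = 1/(36.6·63.7) = 4.289×10^-4 K/W
ΣR = 0.001467 + 3.666×10^-4 + 0.06570 + 0.009144 + 0.007518 + 4.289×10^-4 = 0.08462 K/W
Q = ΔT/ΣR = (23 °C − 1.26 °C)/0.08462 = 256.9 W
From the inner boundary to the plywood/beech interface, ΣR_partial = 0.07668 K/W.
T_interface = T_in − Q·ΣR_partial = 23 °C − (256.9)(0.07668) = 3.30 °C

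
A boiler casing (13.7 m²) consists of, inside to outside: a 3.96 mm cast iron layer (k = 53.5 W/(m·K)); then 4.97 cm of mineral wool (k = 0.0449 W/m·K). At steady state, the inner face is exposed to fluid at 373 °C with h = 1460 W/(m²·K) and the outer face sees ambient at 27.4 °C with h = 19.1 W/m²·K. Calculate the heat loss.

Q = 4.08 kW

Resistance network (inner→outer):
  R_conv,in = 1/(hA) = 1/(1460·13.7) = 5.000×10^-5 K/W
  R_cast iron = L/(kA) = 0.00396/(53.5·13.7) = 5.403×10^-6 K/W
  R_mineral wool = L/(kA) = 0.0497/(0.0449·13.7) = 0.08080 K/W
  R_conv,out = 1/(hA) = 1/(19.1·13.7) = 0.003822 K/W
ΣR = 5.000×10^-5 + 5.403×10^-6 + 0.08080 + 0.003822 = 0.08468 K/W
Q = ΔT/ΣR = (373 °C − 27.4 °C)/0.08468 = 4080 W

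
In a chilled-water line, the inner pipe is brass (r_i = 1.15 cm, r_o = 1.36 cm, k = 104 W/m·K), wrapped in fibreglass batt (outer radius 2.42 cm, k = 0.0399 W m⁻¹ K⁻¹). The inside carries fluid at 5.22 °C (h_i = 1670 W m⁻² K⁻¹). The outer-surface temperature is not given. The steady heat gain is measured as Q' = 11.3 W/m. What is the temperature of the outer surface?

T_out = 31.3 °C

Series resistances:
  R'_conv,in = 1/(2πr h) = 1/(2π·0.0115·1670) = 0.008287 m·K/W
  R'_brass = ln(0.0136/0.0115)/(2πk) = 0.1677/(2π·104) = 2.567×10^-4 m·K/W
  R'_fibreglass batt = ln(0.0242/0.0136)/(2πk) = 0.5763/(2π·0.0399) = 2.299 m·K/W
ΣR = 2.307 m·K/W
ΔT = Q'·ΣR = 11.3 × 2.307 = 26.07 K
Heat flows inward, so T_out = T_in + ΔT = 5.22 + 26.07 = 31.3 °C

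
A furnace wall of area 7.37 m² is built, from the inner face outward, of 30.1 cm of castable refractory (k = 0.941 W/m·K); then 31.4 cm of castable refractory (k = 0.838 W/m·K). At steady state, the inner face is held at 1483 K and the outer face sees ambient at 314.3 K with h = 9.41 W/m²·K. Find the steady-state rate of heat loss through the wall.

Q = 10.8 kW

Treat each layer as a resistance in series:
  R_castable refractory = L/(kA) = 0.301/(0.941·7.37) = 0.04340 K/W
  R_castable refractory = L/(kA) = 0.314/(0.838·7.37) = 0.05084 K/W
  R_conv,out = 1/(hA) = 1/(9.41·7.37) = 0.01442 K/W
ΣR = 0.04340 + 0.05084 + 0.01442 = 0.1087 K/W
Q = ΔT/ΣR = (1483 K − 314.3 K)/0.1087 = 10800 W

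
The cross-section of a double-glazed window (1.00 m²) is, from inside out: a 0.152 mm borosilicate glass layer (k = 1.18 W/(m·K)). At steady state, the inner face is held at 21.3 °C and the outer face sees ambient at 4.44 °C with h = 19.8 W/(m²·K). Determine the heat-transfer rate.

Resistance network (inner→outer):
  R_borosilicate glass = L/(kA) = 1.52×10^-4/(1.18·1.00) = 1.288×10^-4 K/W
  R_conv,out = 1/(hA) = 1/(19.8·1.00) = 0.05051 K/W
ΣR = 1.288×10^-4 + 0.05051 = 0.05064 K/W
Q = ΔT/ΣR = (21.3 °C − 4.44 °C)/0.05064 = 333 W

Q = 333 W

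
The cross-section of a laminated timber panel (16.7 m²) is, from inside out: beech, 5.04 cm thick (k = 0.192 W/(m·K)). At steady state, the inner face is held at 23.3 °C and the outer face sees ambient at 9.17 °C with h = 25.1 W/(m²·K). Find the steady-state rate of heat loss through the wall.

Q = 780 W

Resistance network (inner→outer):
  R_beech = L/(kA) = 0.0504/(0.192·16.7) = 0.01572 K/W
  R_conv,out = 1/(hA) = 1/(25.1·16.7) = 0.002386 K/W
ΣR = 0.01572 + 0.002386 = 0.01811 K/W
Q = ΔT/ΣR = (23.3 °C − 9.17 °C)/0.01811 = 780 W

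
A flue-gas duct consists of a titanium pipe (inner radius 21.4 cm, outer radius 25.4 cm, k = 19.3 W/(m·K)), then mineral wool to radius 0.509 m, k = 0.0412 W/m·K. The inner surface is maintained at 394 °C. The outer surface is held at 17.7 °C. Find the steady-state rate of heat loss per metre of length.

Resistance network (inner→outer):
  R'_titanium = ln(0.254/0.214)/(2πk) = 0.1714/(2π·19.3) = 0.001413 m·K/W
  R'_mineral wool = ln(0.509/0.254)/(2πk) = 0.6951/(2π·0.0412) = 2.685 m·K/W
ΣR = 0.001413 + 2.685 = 2.686 m·K/W
Q' = ΔT/ΣR = (394 °C − 17.7 °C)/2.686 = 140 W/m

Q' = 140 W/m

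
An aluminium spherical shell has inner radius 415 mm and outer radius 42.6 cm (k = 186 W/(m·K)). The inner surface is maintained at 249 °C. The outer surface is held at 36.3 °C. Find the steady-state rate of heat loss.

Q = 7990 kW

Q = 4πk·ΔT/(1/r₁ − 1/r₂) = 4π × 186 × 212.7 / (1/0.415 − 1/0.426) = 7.99×10^6 W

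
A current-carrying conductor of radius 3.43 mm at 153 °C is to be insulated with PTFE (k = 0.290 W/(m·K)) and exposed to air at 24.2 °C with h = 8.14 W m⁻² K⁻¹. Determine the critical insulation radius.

r_cr = 3.56 cm

For a cylinder, r_cr = k_ins/h = 0.290/8.14 = 0.0356 m = 3.56 cm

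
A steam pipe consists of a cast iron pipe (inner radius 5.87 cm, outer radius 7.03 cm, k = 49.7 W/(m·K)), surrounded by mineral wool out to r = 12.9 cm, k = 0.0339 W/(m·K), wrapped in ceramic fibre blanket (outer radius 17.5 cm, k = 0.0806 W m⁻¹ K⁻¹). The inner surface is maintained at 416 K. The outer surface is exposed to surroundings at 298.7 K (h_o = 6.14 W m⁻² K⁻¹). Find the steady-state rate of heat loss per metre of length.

Treat each layer as a resistance in series:
  R'_cast iron = ln(0.0703/0.0587)/(2πk) = 0.1803/(2π·49.7) = 5.775×10^-4 m·K/W
  R'_mineral wool = ln(0.129/0.0703)/(2πk) = 0.6070/(2π·0.0339) = 2.850 m·K/W
  R'_ceramic fibre blanket = ln(0.175/0.129)/(2πk) = 0.3050/(2π·0.0806) = 0.6022 m·K/W
  R'_conv,out = 1/(2πr h) = 1/(2π·0.175·6.14) = 0.1481 m·K/W
ΣR = 5.775×10^-4 + 2.850 + 0.6022 + 0.1481 = 3.601 m·K/W
Q' = ΔT/ΣR = (416 K − 298.7 K)/3.601 = 32.6 W/m

Q' = 32.6 W/m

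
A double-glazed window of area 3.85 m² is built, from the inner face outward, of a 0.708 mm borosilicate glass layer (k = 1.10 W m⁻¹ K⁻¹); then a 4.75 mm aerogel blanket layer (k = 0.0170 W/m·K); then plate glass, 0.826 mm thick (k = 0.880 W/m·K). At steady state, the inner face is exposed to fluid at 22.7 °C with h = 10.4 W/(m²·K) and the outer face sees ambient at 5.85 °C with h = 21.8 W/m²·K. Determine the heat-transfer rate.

Q = 153 W

Treat each layer as a resistance in series:
  R_conv,in = 1/(hA) = 1/(10.4·3.85) = 0.02498 K/W
  R_borosilicate glass = L/(kA) = 7.08×10^-4/(1.10·3.85) = 1.672×10^-4 K/W
  R_aerogel blanket = L/(kA) = 0.00475/(0.0170·3.85) = 0.07257 K/W
  R_plate glass = L/(kA) = 8.26×10^-4/(0.880·3.85) = 2.438×10^-4 K/W
  R_conv,out = 1/(hA) = 1/(21.8·3.85) = 0.01191 K/W
ΣR = 0.02498 + 1.672×10^-4 + 0.07257 + 2.438×10^-4 + 0.01191 = 0.1099 K/W
Q = ΔT/ΣR = (22.7 °C − 5.85 °C)/0.1099 = 153 W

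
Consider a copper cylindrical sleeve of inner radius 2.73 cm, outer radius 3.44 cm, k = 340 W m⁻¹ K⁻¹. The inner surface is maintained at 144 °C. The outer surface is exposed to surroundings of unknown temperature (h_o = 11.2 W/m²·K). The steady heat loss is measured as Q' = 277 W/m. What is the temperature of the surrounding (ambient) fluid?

T_out = 29.5 °C

Series resistances:
  R'_copper = ln(0.0344/0.0273)/(2πk) = 0.2312/(2π·340) = 1.082×10^-4 m·K/W
  R'_conv,out = 1/(2πr h) = 1/(2π·0.0344·11.2) = 0.4131 m·K/W
ΣR = 0.4132 m·K/W
ΔT = Q'·ΣR = 277 × 0.4132 = 114.5 K
Heat flows outward, so T_out = T_in − ΔT = 144 − 114.5 = 29.5 °C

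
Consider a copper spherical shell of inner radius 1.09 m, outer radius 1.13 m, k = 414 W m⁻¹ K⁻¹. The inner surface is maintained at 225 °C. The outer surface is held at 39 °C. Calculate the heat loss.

Q = 4πk·ΔT/(1/r₁ − 1/r₂) = 4π × 414 × 186 / (1/1.09 − 1/1.13) = 2.98×10^7 W

Q = 2.98×10^7 W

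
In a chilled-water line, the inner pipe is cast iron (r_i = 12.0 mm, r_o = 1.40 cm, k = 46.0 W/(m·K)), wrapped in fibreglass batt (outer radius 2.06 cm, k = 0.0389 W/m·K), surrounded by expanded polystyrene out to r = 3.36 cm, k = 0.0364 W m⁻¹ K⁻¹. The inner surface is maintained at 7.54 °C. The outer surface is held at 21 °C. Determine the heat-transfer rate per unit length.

Q' = 3.62 W/m

Series thermal resistances, inner to outer:
  R'_cast iron = ln(0.0140/0.0120)/(2πk) = 0.1542/(2π·46.0) = 5.333×10^-4 m·K/W
  R'_fibreglass batt = ln(0.0206/0.0140)/(2πk) = 0.3862/(2π·0.0389) = 1.580 m·K/W
  R'_expanded polystyrene = ln(0.0336/0.0206)/(2πk) = 0.4892/(2π·0.0364) = 2.139 m·K/W
ΣR = 5.333×10^-4 + 1.580 + 2.139 = 3.720 m·K/W
Q' = ΔT/ΣR = (7.54 °C − 21 °C)/3.720 = -3.62 W/m
(Negative Q' ⇒ heat flows inward; heat gain = 3.62 W/m.)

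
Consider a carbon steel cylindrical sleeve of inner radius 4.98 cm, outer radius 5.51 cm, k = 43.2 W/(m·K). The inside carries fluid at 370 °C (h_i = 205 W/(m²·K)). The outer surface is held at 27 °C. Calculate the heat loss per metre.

Q' = 21500 W/m

Treat each layer as a resistance in series:
  R'_conv,in = 1/(2πr h) = 1/(2π·0.0498·205) = 0.01559 m·K/W
  R'_carbon steel = ln(0.0551/0.0498)/(2πk) = 0.1011/(2π·43.2) = 3.726×10^-4 m·K/W
ΣR = 0.01559 + 3.726×10^-4 = 0.01596 m·K/W
Q' = ΔT/ΣR = (370 °C − 27 °C)/0.01596 = 21500 W/m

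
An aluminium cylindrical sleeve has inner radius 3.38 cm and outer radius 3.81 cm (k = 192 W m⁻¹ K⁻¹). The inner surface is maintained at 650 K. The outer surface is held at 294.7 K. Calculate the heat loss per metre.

Q' = 3.58×10^6 W/m

Q' = 2πk·ΔT/ln(r₂/r₁) = 2π × 192 × 355.3 / ln(0.0381/0.0338) = 3.58×10^6 W/m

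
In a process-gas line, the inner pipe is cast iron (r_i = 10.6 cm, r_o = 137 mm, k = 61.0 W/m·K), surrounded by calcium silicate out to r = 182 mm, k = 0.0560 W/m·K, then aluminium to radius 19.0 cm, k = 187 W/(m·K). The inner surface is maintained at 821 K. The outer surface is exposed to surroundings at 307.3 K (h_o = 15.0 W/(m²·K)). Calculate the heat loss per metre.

Resistance network (inner→outer):
  R'_cast iron = ln(0.137/0.106)/(2πk) = 0.2565/(2π·61.0) = 6.693×10^-4 m·K/W
  R'_calcium silicate = ln(0.182/0.137)/(2πk) = 0.2840/(2π·0.0560) = 0.8072 m·K/W
  R'_aluminium = ln(0.190/0.182)/(2πk) = 0.04302/(2π·187) = 3.661×10^-5 m·K/W
  R'_conv,out = 1/(2πr h) = 1/(2π·0.190·15.0) = 0.05584 m·K/W
ΣR = 6.693×10^-4 + 0.8072 + 3.661×10^-5 + 0.05584 = 0.8637 m·K/W
Q' = ΔT/ΣR = (821 K − 307.3 K)/0.8637 = 595 W/m

Q' = 595 W/m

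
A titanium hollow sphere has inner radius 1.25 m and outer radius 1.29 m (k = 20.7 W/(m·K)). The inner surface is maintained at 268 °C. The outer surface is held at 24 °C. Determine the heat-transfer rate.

Q = 4πk·ΔT/(1/r₁ − 1/r₂) = 4π × 20.7 × 244 / (1/1.25 − 1/1.29) = 2.56×10^6 W

Q = 2.56×10^6 W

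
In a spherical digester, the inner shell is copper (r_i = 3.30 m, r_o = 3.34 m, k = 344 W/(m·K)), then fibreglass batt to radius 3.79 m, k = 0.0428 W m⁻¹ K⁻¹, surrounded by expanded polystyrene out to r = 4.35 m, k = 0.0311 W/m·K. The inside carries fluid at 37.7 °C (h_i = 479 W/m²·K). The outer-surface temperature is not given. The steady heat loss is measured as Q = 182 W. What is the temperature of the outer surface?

Sum the resistances:
  R_conv,in = 1/(4πr²h) = 1/(4π·3.30²·479) = 1.526×10^-5 K/W
  R_copper = (1/3.30 − 1/3.34)/(4πk) = 0.003629/(4π·344) = 8.395×10^-7 K/W
  R_fibreglass batt = (1/3.34 − 1/3.79)/(4πk) = 0.03555/(4π·0.0428) = 0.06610 K/W
  R_expanded polystyrene = (1/3.79 − 1/4.35)/(4πk) = 0.03397/(4π·0.0311) = 0.08691 K/W
ΣR = 0.1530 K/W
ΔT = Q·ΣR = 182 × 0.1530 = 27.85 K
Heat flows outward, so T_out = T_in − ΔT = 37.7 − 27.85 = 9.85 °C

T_out = 9.85 °C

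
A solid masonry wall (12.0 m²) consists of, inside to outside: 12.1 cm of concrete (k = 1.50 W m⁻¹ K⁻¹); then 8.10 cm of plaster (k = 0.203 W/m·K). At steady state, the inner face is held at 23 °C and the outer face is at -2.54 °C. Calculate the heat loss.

Q = 639 W

Series thermal resistances, inner to outer:
  R_concrete = L/(kA) = 0.121/(1.50·12.0) = 0.006722 K/W
  R_plaster = L/(kA) = 0.0810/(0.203·12.0) = 0.03325 K/W
ΣR = 0.006722 + 0.03325 = 0.03997 K/W
Q = ΔT/ΣR = (23 °C − -2.54 °C)/0.03997 = 639 W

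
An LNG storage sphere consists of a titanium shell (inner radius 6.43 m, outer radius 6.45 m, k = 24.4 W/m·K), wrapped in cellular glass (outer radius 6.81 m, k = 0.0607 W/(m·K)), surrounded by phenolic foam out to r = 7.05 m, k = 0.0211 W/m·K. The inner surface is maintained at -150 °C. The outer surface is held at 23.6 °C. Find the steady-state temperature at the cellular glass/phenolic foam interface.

T = -87.0 °C

Series thermal resistances, inner to outer:
  R_titanium = (1/6.43 − 1/6.45)/(4πk) = 4.822×10^-4/(4π·24.4) = 1.573×10^-6 K/W
  R_cellular glass = (1/6.45 − 1/6.81)/(4πk) = 0.008196/(4π·0.0607) = 0.01074 K/W
  R_phenolic foam = (1/6.81 − 1/7.05)/(4πk) = 0.004999/(4π·0.0211) = 0.01885 K/W
ΣR = 1.573×10^-6 + 0.01074 + 0.01885 = 0.02959 K/W
Q = ΔT/ΣR = (-150 °C − 23.6 °C)/0.02959 = -5867 W
From the inner boundary to the cellular glass/phenolic foam interface, ΣR_partial = 0.01074 K/W.
T_interface = T_in − Q·ΣR_partial = -150 °C − (-5867)(0.01074) = -87.0 °C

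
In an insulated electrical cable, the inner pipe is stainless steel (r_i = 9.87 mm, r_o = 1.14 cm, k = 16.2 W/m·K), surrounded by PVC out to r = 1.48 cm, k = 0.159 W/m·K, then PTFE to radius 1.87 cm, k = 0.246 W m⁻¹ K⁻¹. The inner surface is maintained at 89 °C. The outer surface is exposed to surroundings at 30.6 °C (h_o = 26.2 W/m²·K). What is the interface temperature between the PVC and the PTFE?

Series thermal resistances, inner to outer:
  R'_stainless steel = ln(0.0114/0.00987)/(2πk) = 0.1441/(2π·16.2) = 0.001416 m·K/W
  R'_PVC = ln(0.0148/0.0114)/(2πk) = 0.2610/(2π·0.159) = 0.2613 m·K/W
  R'_PTFE = ln(0.0187/0.0148)/(2πk) = 0.2339/(2π·0.246) = 0.1513 m·K/W
  R'_conv,out = 1/(2πr h) = 1/(2π·0.0187·26.2) = 0.3248 m·K/W
ΣR = 0.001416 + 0.2613 + 0.1513 + 0.3248 = 0.7388 m·K/W
Q' = ΔT/ΣR = (89 °C − 30.6 °C)/0.7388 = 79.05 W/m
From the inner boundary to the PVC/PTFE interface, ΣR_partial = 0.2627 m·K/W.
T_interface = T_in − Q'·ΣR_partial = 89 °C − (79.05)(0.2627) = 68.2 °C

T = 68.2 °C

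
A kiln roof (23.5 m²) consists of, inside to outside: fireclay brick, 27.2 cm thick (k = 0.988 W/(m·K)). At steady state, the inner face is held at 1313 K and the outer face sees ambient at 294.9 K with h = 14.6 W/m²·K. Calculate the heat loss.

Treat each layer as a resistance in series:
  R_fireclay brick = L/(kA) = 0.272/(0.988·23.5) = 0.01172 K/W
  R_conv,out = 1/(hA) = 1/(14.6·23.5) = 0.002915 K/W
ΣR = 0.01172 + 0.002915 = 0.01463 K/W
Q = ΔT/ΣR = (1313 K − 294.9 K)/0.01463 = 69600 W

Q = 69.6 kW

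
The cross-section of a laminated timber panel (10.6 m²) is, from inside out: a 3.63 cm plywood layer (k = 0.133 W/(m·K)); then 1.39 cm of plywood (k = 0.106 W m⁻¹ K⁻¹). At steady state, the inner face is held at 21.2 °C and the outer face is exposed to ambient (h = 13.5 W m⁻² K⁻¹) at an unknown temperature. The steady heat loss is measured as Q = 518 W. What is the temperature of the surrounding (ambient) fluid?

Sum the resistances:
  R_plywood = L/(kA) = 0.0363/(0.133·10.6) = 0.02575 K/W
  R_plywood = L/(kA) = 0.0139/(0.106·10.6) = 0.01237 K/W
  R_conv,out = 1/(hA) = 1/(13.5·10.6) = 0.006988 K/W
ΣR = 0.04511 K/W
ΔT = Q·ΣR = 518 × 0.04511 = 23.37 K
Heat flows outward, so T_out = T_in − ΔT = 21.2 − 23.37 = -2.17 °C

T_out = -2.17 °C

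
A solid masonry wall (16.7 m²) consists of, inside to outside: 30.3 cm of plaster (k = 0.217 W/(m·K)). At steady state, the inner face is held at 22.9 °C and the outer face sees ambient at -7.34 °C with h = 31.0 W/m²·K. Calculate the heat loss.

Q = 354 W

Series thermal resistances, inner to outer:
  R_plaster = L/(kA) = 0.303/(0.217·16.7) = 0.08361 K/W
  R_conv,out = 1/(hA) = 1/(31.0·16.7) = 0.001932 K/W
ΣR = 0.08361 + 0.001932 = 0.08554 K/W
Q = ΔT/ΣR = (22.9 °C − -7.34 °C)/0.08554 = 354 W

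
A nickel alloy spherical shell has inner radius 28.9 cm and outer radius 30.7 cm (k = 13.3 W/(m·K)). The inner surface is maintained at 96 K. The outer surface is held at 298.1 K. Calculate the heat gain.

Q = 166 kW

Q = 4πk·ΔT/(1/r₁ − 1/r₂) = 4π × 13.3 × 202.1 / (1/0.289 − 1/0.307) = 1.66×10^5 W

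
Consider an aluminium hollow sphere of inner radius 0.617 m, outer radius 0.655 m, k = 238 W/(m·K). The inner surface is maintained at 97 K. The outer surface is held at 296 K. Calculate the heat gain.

Q = 6330 kW

Q = 4πk·ΔT/(1/r₁ − 1/r₂) = 4π × 238 × 199 / (1/0.617 − 1/0.655) = 6.33×10^6 W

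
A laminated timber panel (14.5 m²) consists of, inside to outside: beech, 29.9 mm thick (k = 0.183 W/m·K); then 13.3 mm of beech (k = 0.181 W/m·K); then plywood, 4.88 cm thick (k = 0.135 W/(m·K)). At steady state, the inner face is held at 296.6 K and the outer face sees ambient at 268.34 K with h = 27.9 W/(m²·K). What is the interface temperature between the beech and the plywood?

T = 286.0 K

Resistance network (inner→outer):
  R_beech = L/(kA) = 0.0299/(0.183·14.5) = 0.01127 K/W
  R_beech = L/(kA) = 0.0133/(0.181·14.5) = 0.005068 K/W
  R_plywood = L/(kA) = 0.0488/(0.135·14.5) = 0.02493 K/W
  R_conv,out = 1/(hA) = 1/(27.9·14.5) = 0.002472 K/W
ΣR = 0.01127 + 0.005068 + 0.02493 + 0.002472 = 0.04374 K/W
Q = ΔT/ΣR = (296.6 K − 268.34 K)/0.04374 = 646.1 W
From the inner boundary to the beech/plywood interface, ΣR_partial = 0.01634 K/W.
T_interface = T_in − Q·ΣR_partial = 296.6 K − (646.1)(0.01634) = 286.0 K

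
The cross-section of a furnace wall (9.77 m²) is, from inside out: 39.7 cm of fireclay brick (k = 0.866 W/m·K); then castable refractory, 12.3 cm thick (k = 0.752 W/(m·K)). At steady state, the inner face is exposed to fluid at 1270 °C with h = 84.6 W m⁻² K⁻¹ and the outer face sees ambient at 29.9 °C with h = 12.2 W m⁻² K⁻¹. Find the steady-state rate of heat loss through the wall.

Q = 16.9 kW

Series thermal resistances, inner to outer:
  R_conv,in = 1/(hA) = 1/(84.6·9.77) = 0.001210 K/W
  R_fireclay brick = L/(kA) = 0.397/(0.866·9.77) = 0.04692 K/W
  R_castable refractory = L/(kA) = 0.123/(0.752·9.77) = 0.01674 K/W
  R_conv,out = 1/(hA) = 1/(12.2·9.77) = 0.008390 K/W
ΣR = 0.001210 + 0.04692 + 0.01674 + 0.008390 = 0.07326 K/W
Q = ΔT/ΣR = (1270 °C − 29.9 °C)/0.07326 = 16900 W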